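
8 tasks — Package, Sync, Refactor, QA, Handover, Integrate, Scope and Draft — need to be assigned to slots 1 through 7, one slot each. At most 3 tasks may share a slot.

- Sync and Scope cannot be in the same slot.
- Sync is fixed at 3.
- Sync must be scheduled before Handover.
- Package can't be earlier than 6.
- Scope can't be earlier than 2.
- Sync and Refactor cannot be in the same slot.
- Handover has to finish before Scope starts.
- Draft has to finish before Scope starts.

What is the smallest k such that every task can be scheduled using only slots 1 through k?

The precedence chain requires at least 3 distinct slots.
With at most 3 per slot and 8 tasks, at least 3 slots are needed.
Package can't be placed before 6, so the schedule must run through at least slot 6.
6 works (last occupied slot: 6): for example Scope -> 5, Refactor -> 1, Draft -> 1, Integrate -> 2, Package -> 6, Sync -> 3, Handover -> 4, QA -> 1.

6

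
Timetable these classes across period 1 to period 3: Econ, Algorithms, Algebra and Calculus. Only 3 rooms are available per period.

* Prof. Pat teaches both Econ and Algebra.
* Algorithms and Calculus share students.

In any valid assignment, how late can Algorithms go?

Algorithms at period 3 is achievable: Algebra in period 2, Calculus in period 1, Algorithms in period 3, Econ in period 1.

period 3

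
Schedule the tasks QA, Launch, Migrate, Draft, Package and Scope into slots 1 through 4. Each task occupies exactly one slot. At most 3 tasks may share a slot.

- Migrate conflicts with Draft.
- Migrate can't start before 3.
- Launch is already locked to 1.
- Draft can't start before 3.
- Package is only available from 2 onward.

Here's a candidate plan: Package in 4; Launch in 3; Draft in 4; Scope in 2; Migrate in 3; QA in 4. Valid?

Invalid. Launch is already locked to 1.

Migrate conflicts with Draft — holds.
Launch is already locked to 1 — violated.
Draft can't start before 3 — holds.
Migrate can't start before 3 — holds.
At most 3 tasks may share a slot — holds.
Package is only available from 2 onward — holds.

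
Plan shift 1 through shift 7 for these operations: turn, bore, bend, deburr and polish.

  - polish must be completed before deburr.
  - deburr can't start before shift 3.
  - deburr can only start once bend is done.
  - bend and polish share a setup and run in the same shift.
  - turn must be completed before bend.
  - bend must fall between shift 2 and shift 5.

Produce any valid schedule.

bore -> shift 1, polish -> shift 2, deburr -> shift 3, bend -> shift 2, turn -> shift 1

Checking: bend(shift 2) before deburr(shift 3); turn(shift 1) before bend(shift 2); polish(shift 2) before deburr(shift 3); bend = polish = shift 2; deburr=shift 3 in [shift 3,shift 7]; bend=shift 2 in [shift 2,shift 5].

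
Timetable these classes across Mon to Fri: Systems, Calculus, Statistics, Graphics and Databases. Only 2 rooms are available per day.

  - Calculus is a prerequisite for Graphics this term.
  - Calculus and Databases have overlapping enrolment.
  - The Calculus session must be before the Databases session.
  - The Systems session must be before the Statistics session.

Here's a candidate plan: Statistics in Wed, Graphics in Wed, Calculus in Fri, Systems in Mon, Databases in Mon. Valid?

Invalid. The Calculus session must be before the Databases session.

Calculus and Databases have overlapping enrolment — holds.
Only 2 rooms are available per day — holds.
Calculus is a prerequisite for Graphics this term — violated.
The Calculus session must be before the Databases session — violated.
The Systems session must be before the Statistics session — holds.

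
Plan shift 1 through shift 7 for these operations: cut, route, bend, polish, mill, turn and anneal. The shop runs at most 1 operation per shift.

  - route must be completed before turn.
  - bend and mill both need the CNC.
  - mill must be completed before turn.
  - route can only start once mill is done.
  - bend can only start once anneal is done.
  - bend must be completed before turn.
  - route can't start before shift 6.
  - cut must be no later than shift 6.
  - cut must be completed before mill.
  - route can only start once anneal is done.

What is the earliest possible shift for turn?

shift 7

Precedence pushes turn to at least shift 7.
turn at shift 7 is achievable: turn -> shift 7; mill -> shift 2; cut -> shift 1; anneal -> shift 3; bend -> shift 4; polish -> shift 5; route -> shift 6.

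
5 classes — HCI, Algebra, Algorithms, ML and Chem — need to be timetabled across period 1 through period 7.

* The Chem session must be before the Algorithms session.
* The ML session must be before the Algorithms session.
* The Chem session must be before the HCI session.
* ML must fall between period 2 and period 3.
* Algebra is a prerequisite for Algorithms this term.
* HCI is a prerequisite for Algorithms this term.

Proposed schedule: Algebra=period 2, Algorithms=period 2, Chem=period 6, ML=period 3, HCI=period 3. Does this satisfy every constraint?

Algebra is a prerequisite for Algorithms this term — violated.
The Chem session must be before the Algorithms session — violated.
The Chem session must be before the HCI session — violated.
ML must fall between period 2 and period 3 — holds.
HCI is a prerequisite for Algorithms this term — violated.
The ML session must be before the Algorithms session — violated.

No. The Chem session must be before the Algorithms session is not satisfied.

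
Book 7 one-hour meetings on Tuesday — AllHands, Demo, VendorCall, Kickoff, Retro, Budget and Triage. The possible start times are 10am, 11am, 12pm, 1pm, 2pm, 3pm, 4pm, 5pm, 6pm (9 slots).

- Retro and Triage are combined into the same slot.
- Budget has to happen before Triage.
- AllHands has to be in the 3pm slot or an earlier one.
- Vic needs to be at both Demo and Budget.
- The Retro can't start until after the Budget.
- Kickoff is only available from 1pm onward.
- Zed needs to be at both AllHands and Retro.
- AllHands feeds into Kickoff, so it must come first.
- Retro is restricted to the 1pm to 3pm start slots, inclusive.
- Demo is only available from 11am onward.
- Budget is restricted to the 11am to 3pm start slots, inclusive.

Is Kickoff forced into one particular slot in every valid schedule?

Kickoff can be 1pm (e.g. VendorCall -> 10am, Retro -> 1pm, Triage -> 1pm, Demo -> 12pm, Budget -> 11am, Kickoff -> 1pm, AllHands -> 10am) or 2pm (e.g. AllHands in 10am, VendorCall in 10am, Triage in 1pm, Budget in 11am, Retro in 1pm, Demo in 12pm, Kickoff in 2pm).

No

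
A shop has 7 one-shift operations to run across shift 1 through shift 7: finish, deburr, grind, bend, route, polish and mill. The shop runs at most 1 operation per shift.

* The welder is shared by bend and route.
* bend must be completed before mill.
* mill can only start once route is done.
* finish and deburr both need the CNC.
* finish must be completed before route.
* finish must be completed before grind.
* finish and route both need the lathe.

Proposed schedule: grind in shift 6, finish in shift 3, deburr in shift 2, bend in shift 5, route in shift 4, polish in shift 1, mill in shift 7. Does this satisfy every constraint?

Yes, all constraints hold

mill can only start once route is done — holds.
finish and deburr both need the CNC — holds.
bend must be completed before mill — holds.
The shop runs at most 1 operation per shift — holds.
finish must be completed before route — holds.
The welder is shared by bend and route — holds.
finish must be completed before grind — holds.
finish and route both need the lathe — holds.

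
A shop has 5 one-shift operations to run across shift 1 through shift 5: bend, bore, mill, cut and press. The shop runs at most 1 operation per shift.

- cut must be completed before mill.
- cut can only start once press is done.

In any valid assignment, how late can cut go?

Precedence pushes cut to at least shift 2; downstream work caps cut at shift 4.
cut at shift 4 is achievable: cut=shift 4, bend=shift 2, mill=shift 5, press=shift 1, bore=shift 3.

shift 4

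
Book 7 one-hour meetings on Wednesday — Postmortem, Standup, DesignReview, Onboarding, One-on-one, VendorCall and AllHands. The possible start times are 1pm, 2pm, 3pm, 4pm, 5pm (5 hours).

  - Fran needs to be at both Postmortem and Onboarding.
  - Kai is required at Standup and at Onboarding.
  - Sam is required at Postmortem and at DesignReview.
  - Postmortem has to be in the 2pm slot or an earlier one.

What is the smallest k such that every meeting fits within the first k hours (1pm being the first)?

Could 1 hour be enough, i.e. nothing placed later than 1pm? No: Postmortem's window within 1 hour is {1pm}; DesignReview can't share with Postmortem (1pm) → nothing is left.
So 1 hour is not enough.
2 works (last occupied hour: 2pm): for example Standup=1pm; VendorCall=1pm; AllHands=1pm; Postmortem=1pm; One-on-one=1pm; Onboarding=2pm; DesignReview=2pm.

2 hours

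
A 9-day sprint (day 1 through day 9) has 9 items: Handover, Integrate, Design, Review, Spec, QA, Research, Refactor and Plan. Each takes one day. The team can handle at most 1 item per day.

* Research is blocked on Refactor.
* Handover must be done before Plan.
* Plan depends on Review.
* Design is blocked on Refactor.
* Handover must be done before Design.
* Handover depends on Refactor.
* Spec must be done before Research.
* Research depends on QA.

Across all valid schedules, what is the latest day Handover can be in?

Precedence pushes Handover to at least day 2; downstream work caps Handover at day 8.
Handover at day 7 is achievable: Spec=day 2; QA=day 3; Integrate=day 6; Plan=day 9; Refactor=day 1; Research=day 4; Design=day 8; Handover=day 7; Review=day 5.
Nothing later works — the capacity limit rule out every day after day 7.

day 7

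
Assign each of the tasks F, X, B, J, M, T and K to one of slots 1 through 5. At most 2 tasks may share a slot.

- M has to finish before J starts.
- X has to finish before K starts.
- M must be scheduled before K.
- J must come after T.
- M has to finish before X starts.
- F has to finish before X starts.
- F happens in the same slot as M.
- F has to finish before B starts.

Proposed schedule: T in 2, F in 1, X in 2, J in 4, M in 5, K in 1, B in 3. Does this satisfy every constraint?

Invalid. M must be scheduled before K.

X has to finish before K starts — violated.
J must come after T — holds.
F has to finish before X starts — holds.
M has to finish before J starts — violated.
M has to finish before X starts — violated.
M must be scheduled before K — violated.
F has to finish before B starts — holds.
At most 2 tasks may share a slot — holds.
F happens in the same slot as M — violated.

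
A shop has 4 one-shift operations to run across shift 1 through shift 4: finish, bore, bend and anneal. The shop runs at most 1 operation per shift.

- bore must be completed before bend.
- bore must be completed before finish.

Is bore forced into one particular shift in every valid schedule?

bore can be shift 1 (e.g. bore -> shift 1; anneal -> shift 4; finish -> shift 2; bend -> shift 3) or shift 2 (e.g. bore -> shift 2, finish -> shift 3, anneal -> shift 1, bend -> shift 4).

No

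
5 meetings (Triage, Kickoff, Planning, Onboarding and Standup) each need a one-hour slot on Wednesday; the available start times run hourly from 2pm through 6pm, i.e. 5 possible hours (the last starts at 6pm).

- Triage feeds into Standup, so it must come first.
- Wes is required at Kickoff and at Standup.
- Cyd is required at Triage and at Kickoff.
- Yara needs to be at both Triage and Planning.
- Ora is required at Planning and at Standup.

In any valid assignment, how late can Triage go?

Downstream work caps Triage at 5pm.
Triage at 5pm is achievable: Planning -> 2pm, Triage -> 5pm, Standup -> 6pm, Onboarding -> 2pm, Kickoff -> 2pm.

5pm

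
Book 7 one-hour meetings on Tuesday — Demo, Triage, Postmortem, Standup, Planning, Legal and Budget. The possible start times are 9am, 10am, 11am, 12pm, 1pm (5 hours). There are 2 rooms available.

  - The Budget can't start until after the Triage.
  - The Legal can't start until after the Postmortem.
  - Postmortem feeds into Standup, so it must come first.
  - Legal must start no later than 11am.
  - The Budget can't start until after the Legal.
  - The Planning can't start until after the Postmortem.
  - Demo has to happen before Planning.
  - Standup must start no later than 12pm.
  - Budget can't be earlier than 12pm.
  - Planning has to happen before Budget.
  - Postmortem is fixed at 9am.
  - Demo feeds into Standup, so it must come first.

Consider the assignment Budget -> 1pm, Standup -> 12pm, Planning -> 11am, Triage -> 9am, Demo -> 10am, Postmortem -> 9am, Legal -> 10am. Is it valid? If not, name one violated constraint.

Demo has to happen before Planning — holds.
Standup must start no later than 12pm — holds.
The Budget can't start until after the Legal — holds.
There are 2 rooms available — holds.
Postmortem feeds into Standup, so it must come first — holds.
The Budget can't start until after the Triage — holds.
The Planning can't start until after the Postmortem — holds.
Budget can't be earlier than 12pm — holds.
Planning has to happen before Budget — holds.
Postmortem is fixed at 9am — holds.
Demo feeds into Standup, so it must come first — holds.
Legal must start no later than 11am — holds.
The Legal can't start until after the Postmortem — holds.

Yes, all constraints hold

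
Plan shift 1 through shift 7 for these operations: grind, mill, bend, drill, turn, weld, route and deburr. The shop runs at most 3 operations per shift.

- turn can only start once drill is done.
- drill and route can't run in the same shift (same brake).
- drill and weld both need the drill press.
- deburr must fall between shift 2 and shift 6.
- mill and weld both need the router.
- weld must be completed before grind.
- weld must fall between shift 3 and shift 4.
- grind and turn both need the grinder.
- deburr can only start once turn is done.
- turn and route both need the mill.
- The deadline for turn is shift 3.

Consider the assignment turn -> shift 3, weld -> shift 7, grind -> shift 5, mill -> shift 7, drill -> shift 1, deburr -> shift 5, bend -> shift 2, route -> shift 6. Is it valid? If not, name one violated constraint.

No. mill and weld both need the router is not satisfied.

weld must be completed before grind — violated.
deburr can only start once turn is done — holds.
drill and weld both need the drill press — holds.
turn can only start once drill is done — holds.
grind and turn both need the grinder — holds.
mill and weld both need the router — violated.
The shop runs at most 3 operations per shift — holds.
deburr must fall between shift 2 and shift 6 — holds.
The deadline for turn is shift 3 — holds.
turn and route both need the mill — holds.
weld must fall between shift 3 and shift 4 — violated.
drill and route can't run in the same shift (same brake) — holds.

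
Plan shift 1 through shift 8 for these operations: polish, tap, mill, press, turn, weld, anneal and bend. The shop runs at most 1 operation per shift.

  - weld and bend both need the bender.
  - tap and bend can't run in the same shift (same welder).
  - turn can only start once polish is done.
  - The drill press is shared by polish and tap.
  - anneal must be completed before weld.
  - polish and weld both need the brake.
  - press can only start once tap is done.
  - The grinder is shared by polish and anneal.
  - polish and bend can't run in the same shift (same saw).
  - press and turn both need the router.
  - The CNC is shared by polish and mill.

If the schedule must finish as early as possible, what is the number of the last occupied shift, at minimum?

shift 8

The precedence chain requires at least 2 distinct shifts.
With at most 1 per shift and 8 operations, at least 8 shifts are needed.
8 works (last occupied shift: shift 8): for example bend in shift 8; polish in shift 1; tap in shift 2; anneal in shift 5; turn in shift 4; weld in shift 6; mill in shift 7; press in shift 3.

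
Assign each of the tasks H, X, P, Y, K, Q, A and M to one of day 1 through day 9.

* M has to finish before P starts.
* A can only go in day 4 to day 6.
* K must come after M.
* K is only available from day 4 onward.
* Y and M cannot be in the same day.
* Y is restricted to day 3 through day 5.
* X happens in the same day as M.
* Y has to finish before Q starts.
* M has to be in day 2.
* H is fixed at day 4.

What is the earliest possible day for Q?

Precedence pushes Q to at least day 4.
Q at day 4 is achievable: A -> day 4; P -> day 3; K -> day 4; Q -> day 4; H -> day 4; X -> day 2; M -> day 2; Y -> day 3.

day 4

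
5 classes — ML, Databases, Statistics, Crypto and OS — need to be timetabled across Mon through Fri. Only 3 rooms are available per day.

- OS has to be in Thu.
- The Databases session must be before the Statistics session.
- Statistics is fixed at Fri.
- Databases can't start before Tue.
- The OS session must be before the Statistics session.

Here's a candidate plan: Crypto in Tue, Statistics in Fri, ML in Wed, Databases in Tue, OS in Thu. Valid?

OS has to be in Thu — holds.
Databases can't start before Tue — holds.
Statistics is fixed at Fri — holds.
The OS session must be before the Statistics session — holds.
Only 3 rooms are available per day — holds.
The Databases session must be before the Statistics session — holds.

Yes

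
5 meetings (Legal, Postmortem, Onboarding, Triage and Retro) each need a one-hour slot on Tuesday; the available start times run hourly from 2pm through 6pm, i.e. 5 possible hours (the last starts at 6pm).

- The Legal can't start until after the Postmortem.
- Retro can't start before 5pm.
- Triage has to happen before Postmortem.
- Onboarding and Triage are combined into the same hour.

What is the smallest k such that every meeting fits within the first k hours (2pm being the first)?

4 hours

The precedence chain requires at least 3 distinct hours.
Retro can't be placed before 5pm — that is hour 4 counting from 2pm — so the schedule must run through at least 4 hours.
4 works (last occupied hour: 5pm): for example Triage in 2pm; Onboarding in 2pm; Postmortem in 3pm; Legal in 4pm; Retro in 5pm.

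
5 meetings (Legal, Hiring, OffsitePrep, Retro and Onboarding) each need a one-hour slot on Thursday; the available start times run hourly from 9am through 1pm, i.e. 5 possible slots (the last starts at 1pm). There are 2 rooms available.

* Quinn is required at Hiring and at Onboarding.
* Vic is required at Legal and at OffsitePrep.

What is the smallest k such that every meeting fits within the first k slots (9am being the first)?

With at most 2 per slot and 5 meetings, at least 3 slots are needed.
3 works (last occupied slot: 11am): for example OffsitePrep in 10am; Retro in 10am; Hiring in 9am; Onboarding in 11am; Legal in 9am.

3 slots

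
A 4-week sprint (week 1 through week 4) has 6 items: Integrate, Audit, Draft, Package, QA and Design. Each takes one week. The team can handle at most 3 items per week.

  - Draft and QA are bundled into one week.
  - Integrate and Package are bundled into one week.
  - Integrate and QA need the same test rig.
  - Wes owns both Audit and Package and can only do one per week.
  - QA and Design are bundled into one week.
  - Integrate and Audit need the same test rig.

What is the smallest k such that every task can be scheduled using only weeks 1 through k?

With at most 3 per week and 6 tasks, at least 2 weeks are needed.
Could 2 weeks be enough, i.e. nothing placed later than week 2? Integrate could only be at {week 1, week 2}; try each:
- suppose Integrate is at week 1; QA can't share with Integrate (week 1) → {week 2}; Audit can't share with Integrate (week 1) → {week 2}; Design must be in the same week as QA (in {week 2}) → {week 2}; Draft must be in the same week as QA (in {week 2}) → {week 2}; that puts Audit, Draft, QA and Design all in week 2 — more than 3 per week.
- suppose Integrate is at week 2; QA can't share with Integrate (week 2) → {week 1}; Audit can't share with Integrate (week 2) → {week 1}; Design must be in the same week as QA (in {week 1}) → {week 1}; Draft must be in the same week as QA (in {week 1}) → {week 1}; that puts Audit, Draft, QA and Design all in week 1 — more than 3 per week.
Every option fails, so 2 weeks is not enough.
3 works (last occupied week: week 3): for example Audit in week 2, Draft in week 3, Integrate in week 1, Design in week 3, QA in week 3, Package in week 1.

3 weeks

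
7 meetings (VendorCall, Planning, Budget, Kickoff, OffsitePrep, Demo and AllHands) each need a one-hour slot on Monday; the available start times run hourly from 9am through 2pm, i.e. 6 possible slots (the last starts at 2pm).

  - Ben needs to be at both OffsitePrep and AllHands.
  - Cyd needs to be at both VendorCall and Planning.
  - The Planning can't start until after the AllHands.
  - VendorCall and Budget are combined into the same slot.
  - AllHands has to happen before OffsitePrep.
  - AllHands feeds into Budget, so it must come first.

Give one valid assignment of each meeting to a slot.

OffsitePrep -> 10am, Kickoff -> 9am, Budget -> 11am, Planning -> 10am, Demo -> 9am, VendorCall -> 11am, AllHands -> 9am

Checking: AllHands(9am) before Budget(11am); AllHands(9am) before Planning(10am); AllHands(9am) before OffsitePrep(10am); OffsitePrep(10am) != AllHands(9am); VendorCall(11am) != Planning(10am); VendorCall = Budget = 11am.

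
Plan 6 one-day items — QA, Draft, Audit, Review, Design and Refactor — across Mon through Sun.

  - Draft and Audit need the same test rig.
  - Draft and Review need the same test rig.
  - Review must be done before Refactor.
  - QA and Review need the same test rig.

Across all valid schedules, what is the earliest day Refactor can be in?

Tue

Precedence pushes Refactor to at least Tue.
Refactor at Tue is achievable: Review in Mon, Design in Mon, Refactor in Tue, QA in Tue, Audit in Mon, Draft in Tue.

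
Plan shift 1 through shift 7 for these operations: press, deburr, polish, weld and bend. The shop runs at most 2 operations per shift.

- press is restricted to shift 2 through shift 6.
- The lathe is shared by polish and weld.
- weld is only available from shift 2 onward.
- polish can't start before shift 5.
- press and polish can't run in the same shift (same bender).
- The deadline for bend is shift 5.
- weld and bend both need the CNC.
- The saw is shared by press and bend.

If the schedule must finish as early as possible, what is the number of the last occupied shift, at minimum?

With at most 2 per shift and 5 operations, at least 3 shifts are needed.
polish can't be placed before shift 5, so the schedule must run through at least shift 5.
5 works (last occupied shift: shift 5): for example deburr=shift 1, bend=shift 1, weld=shift 2, polish=shift 5, press=shift 2.

5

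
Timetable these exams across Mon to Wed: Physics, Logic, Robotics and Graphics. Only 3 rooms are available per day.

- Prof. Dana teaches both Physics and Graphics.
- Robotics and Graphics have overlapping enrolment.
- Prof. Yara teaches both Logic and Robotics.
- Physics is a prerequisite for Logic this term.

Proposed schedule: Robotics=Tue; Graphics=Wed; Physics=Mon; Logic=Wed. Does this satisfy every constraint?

Physics is a prerequisite for Logic this term — holds.
Robotics and Graphics have overlapping enrolment — holds.
Prof. Yara teaches both Logic and Robotics — holds.
Prof. Dana teaches both Physics and Graphics — holds.
Only 3 rooms are available per day — holds.

Yes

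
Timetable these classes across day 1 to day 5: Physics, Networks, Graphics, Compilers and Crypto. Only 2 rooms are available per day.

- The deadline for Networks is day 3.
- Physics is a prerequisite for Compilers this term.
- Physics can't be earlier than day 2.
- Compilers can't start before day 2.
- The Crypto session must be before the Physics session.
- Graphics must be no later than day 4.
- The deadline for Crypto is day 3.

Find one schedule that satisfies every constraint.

Graphics in day 2, Compilers in day 3, Networks in day 1, Crypto in day 1, Physics in day 2

Checking: Physics(day 2) before Compilers(day 3); Crypto(day 1) before Physics(day 2); Crypto=day 1 in [day 1,day 3]; Graphics=day 2 in [day 1,day 4]; Physics=day 2 in [day 2,day 5]; Networks=day 1 in [day 1,day 3]; Compilers=day 3 in [day 2,day 5]; max 2 per day (cap 2).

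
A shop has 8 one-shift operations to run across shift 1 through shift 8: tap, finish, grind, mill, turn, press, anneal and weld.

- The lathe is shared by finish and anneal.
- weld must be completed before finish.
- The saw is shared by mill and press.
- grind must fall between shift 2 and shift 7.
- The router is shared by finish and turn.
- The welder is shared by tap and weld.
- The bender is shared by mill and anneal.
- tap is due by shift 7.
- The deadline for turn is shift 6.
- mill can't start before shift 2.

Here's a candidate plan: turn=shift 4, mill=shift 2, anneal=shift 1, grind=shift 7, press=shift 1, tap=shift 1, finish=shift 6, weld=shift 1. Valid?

No — it violates: The welder is shared by tap and weld

The welder is shared by tap and weld — violated.
The deadline for turn is shift 6 — holds.
grind must fall between shift 2 and shift 7 — holds.
The saw is shared by mill and press — holds.
mill can't start before shift 2 — holds.
The router is shared by finish and turn — holds.
weld must be completed before finish — holds.
The lathe is shared by finish and anneal — holds.
The bender is shared by mill and anneal — holds.
tap is due by shift 7 — holds.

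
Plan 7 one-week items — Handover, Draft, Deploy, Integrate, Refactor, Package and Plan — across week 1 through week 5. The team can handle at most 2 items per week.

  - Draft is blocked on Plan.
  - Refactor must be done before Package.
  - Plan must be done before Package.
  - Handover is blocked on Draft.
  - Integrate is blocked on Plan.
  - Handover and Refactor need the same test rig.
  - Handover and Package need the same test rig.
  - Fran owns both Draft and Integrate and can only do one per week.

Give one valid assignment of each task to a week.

Draft in week 2, Plan in week 1, Package in week 2, Deploy in week 4, Handover in week 3, Integrate in week 3, Refactor in week 1

Checking: Refactor(week 1) before Package(week 2); Plan(week 1) before Integrate(week 3); Plan(week 1) before Package(week 2); Plan(week 1) before Draft(week 2); Draft(week 2) before Handover(week 3); Handover(week 3) != Refactor(week 1); Draft(week 2) != Integrate(week 3); Handover(week 3) != Package(week 2); max 2 per week (cap 2).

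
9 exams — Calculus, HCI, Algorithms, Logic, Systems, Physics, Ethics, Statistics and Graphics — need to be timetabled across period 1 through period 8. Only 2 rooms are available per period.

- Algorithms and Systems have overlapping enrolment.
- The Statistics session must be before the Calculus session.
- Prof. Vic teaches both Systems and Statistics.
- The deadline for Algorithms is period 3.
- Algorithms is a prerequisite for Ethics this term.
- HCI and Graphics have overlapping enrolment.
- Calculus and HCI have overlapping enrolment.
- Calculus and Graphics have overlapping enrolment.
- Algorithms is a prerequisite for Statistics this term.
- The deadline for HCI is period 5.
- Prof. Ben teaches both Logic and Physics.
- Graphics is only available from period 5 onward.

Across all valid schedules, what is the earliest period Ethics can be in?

period 2

Precedence pushes Ethics to at least period 2.
Ethics at period 2 is achievable: Ethics in period 2, Graphics in period 5, Physics in period 4, Calculus in period 3, Statistics in period 2, Logic in period 3, HCI in period 1, Systems in period 4, Algorithms in period 1.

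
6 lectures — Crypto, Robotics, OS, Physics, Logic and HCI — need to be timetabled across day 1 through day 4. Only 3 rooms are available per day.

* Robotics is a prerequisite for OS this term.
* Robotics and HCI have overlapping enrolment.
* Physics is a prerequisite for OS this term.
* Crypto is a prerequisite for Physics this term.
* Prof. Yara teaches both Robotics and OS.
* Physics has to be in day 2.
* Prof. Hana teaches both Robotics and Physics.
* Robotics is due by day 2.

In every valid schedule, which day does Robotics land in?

day 1

Robotics's window is day 1–day 2.
Physics is fixed at day 2, and Robotics can't share a day with Physics.
So Robotics must be day 1.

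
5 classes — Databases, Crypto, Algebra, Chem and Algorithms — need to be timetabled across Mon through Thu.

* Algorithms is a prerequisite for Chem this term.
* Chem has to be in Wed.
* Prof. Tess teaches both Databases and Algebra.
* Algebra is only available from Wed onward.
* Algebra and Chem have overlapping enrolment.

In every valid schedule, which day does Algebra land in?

Thu

Algebra's window is Wed–Thu.
Chem is fixed at Wed, and Algebra can't share a day with Chem.
So Algebra must be Thu.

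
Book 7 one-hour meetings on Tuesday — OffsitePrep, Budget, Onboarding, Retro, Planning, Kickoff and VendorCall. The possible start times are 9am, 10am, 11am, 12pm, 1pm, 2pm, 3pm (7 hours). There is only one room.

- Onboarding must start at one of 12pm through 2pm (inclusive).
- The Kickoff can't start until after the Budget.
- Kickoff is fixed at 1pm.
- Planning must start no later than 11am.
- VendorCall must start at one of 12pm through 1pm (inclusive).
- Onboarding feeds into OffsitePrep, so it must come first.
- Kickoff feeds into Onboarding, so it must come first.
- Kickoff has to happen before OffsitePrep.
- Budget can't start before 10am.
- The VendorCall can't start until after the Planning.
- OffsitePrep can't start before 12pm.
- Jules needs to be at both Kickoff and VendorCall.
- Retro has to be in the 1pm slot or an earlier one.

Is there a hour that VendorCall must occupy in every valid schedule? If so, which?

VendorCall's window is 12pm–1pm.
Kickoff is fixed at 1pm, and VendorCall can't share a hour with Kickoff.
So VendorCall must be 12pm.

12pm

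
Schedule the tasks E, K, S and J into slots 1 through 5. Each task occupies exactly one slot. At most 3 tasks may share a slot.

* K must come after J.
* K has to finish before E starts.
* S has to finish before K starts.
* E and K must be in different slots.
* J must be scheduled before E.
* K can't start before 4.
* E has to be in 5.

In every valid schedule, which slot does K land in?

K's window is 4–5.
E is fixed at 5, and K can't share a slot with E.
So K must be 4.

4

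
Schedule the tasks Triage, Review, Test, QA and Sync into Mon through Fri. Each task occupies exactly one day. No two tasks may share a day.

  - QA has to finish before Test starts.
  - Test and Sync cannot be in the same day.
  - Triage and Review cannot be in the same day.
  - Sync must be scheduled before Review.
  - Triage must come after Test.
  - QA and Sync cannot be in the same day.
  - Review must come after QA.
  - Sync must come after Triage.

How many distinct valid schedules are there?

Enumerating: QA -> Mon; Triage -> Wed; Test -> Tue; Review -> Fri; Sync -> Thu.

1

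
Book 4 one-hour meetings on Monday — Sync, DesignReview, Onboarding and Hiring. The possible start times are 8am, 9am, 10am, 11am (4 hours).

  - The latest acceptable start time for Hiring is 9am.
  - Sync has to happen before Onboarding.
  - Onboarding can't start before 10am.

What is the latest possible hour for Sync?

Downstream work caps Sync at 10am.
Sync at 10am is achievable: DesignReview in 8am, Onboarding in 11am, Sync in 10am, Hiring in 8am.

10am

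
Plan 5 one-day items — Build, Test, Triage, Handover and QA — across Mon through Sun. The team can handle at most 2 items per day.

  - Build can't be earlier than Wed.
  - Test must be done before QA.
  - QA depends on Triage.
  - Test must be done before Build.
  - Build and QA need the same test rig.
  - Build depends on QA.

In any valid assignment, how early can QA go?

Precedence pushes QA to at least Tue; downstream work caps QA at Sat.
QA at Tue is achievable: Handover -> Tue; Build -> Wed; QA -> Tue; Triage -> Mon; Test -> Mon.

Tue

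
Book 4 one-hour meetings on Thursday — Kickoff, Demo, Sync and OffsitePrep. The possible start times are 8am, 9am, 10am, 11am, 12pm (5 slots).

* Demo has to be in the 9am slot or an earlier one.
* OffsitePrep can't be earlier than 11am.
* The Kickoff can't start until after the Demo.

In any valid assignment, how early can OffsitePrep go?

OffsitePrep is available from 11am.
OffsitePrep at 11am is achievable: Kickoff -> 9am; Demo -> 8am; Sync -> 8am; OffsitePrep -> 11am.

11am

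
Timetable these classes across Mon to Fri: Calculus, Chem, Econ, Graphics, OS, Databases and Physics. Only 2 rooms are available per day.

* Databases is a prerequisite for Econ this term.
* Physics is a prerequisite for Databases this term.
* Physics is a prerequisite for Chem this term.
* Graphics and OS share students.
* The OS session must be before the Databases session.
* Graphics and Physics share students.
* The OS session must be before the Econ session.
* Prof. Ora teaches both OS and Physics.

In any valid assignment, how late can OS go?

Downstream work caps OS at Wed.
OS at Wed is achievable: Econ in Fri; Databases in Thu; Calculus in Mon; Physics in Mon; Graphics in Tue; Chem in Tue; OS in Wed.

Wed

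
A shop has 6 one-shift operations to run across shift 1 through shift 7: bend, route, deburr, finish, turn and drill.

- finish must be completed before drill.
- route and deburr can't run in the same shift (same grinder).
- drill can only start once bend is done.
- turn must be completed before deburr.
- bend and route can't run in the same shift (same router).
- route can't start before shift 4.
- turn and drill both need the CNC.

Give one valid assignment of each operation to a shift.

deburr=shift 2; turn=shift 1; bend=shift 1; route=shift 4; drill=shift 2; finish=shift 1

Checking: finish(shift 1) before drill(shift 2); turn(shift 1) before deburr(shift 2); bend(shift 1) before drill(shift 2); bend(shift 1) != route(shift 4); turn(shift 1) != drill(shift 2); route(shift 4) != deburr(shift 2); route=shift 4 in [shift 4,shift 7].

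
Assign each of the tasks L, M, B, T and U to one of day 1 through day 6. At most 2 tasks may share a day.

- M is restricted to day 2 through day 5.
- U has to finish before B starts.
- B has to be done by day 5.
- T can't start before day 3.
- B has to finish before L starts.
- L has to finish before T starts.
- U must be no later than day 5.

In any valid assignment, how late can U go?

day 3

U's own window allows nothing later than day 5; downstream work caps U at day 3.
U at day 3 is achievable: M=day 2; T=day 6; B=day 4; L=day 5; U=day 3.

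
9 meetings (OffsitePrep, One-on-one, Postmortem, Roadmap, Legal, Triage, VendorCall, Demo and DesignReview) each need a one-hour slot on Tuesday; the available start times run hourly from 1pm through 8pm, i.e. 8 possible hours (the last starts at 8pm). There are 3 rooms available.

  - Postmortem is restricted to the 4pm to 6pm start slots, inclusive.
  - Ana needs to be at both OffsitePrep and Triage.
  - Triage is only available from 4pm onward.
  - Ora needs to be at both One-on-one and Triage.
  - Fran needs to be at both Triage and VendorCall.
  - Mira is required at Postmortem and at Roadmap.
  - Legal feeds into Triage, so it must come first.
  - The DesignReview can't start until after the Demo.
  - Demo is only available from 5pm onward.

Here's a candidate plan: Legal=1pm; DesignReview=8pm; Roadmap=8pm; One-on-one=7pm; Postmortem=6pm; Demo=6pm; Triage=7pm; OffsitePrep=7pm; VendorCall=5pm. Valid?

No. Ana needs to be at both OffsitePrep and Triage is not satisfied.

Ora needs to be at both One-on-one and Triage — violated.
Legal feeds into Triage, so it must come first — holds.
Postmortem is restricted to the 4pm to 6pm start slots, inclusive — holds.
Mira is required at Postmortem and at Roadmap — holds.
Fran needs to be at both Triage and VendorCall — holds.
Ana needs to be at both OffsitePrep and Triage — violated.
Triage is only available from 4pm onward — holds.
Demo is only available from 5pm onward — holds.
There are 3 rooms available — holds.
The DesignReview can't start until after the Demo — holds.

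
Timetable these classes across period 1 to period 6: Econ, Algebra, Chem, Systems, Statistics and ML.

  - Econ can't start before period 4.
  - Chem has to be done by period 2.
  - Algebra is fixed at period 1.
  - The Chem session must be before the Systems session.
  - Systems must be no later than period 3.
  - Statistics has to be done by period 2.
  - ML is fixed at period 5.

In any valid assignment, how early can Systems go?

period 2

Precedence pushes Systems to at least period 2; Systems's own window allows nothing later than period 3.
Systems at period 2 is achievable: Chem=period 1; Statistics=period 1; ML=period 5; Systems=period 2; Algebra=period 1; Econ=period 4.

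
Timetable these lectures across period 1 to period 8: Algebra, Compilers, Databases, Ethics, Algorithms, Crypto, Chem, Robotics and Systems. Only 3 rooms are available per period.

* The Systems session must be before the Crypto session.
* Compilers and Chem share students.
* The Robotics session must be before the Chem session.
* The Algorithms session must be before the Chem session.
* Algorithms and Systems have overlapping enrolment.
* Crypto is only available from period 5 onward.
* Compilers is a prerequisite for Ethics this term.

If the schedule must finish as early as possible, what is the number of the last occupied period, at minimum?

The precedence chain requires at least 2 distinct periods.
With at most 3 per period and 9 lectures, at least 3 periods are needed.
Crypto can't be placed before period 5, so the schedule must run through at least period 5.
5 works (last occupied period: period 5): for example Ethics=period 2; Robotics=period 1; Databases=period 3; Algorithms=period 1; Systems=period 2; Algebra=period 3; Crypto=period 5; Chem=period 2; Compilers=period 1.

5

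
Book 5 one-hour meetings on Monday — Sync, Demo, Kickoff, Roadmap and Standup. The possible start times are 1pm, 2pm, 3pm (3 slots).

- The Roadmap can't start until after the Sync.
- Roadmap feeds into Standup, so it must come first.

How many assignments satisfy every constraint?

9

Splitting on Demo: it can be 1pm (3), 2pm (3), 3pm (3). Listing each branch's schedules as (Sync, Kickoff, Roadmap, Standup):
Demo=1pm: (1pm,1pm,2pm,3pm) (1pm,2pm,2pm,3pm) (1pm,3pm,2pm,3pm) — 3.
Demo=2pm: (1pm,1pm,2pm,3pm) (1pm,2pm,2pm,3pm) (1pm,3pm,2pm,3pm) — 3.
Demo=3pm: (1pm,1pm,2pm,3pm) (1pm,2pm,2pm,3pm) (1pm,3pm,2pm,3pm) — 3.
Summing: 3 + 3 + 3 = 9.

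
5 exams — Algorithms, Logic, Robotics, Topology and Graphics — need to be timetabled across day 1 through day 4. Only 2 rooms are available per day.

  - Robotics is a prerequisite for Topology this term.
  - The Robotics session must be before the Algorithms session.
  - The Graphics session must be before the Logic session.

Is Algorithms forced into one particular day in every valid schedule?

Algorithms can be day 2 (e.g. Graphics -> day 1; Robotics -> day 1; Logic -> day 2; Topology -> day 3; Algorithms -> day 2) or day 3 (e.g. Algorithms -> day 3; Robotics -> day 1; Graphics -> day 1; Topology -> day 2; Logic -> day 2).

No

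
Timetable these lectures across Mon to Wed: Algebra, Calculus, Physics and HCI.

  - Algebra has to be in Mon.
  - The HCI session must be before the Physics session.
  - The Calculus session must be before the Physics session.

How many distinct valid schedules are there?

5

Splitting on Calculus: it can be Mon (3), Tue (2). Listing each branch's schedules as (Algebra, Physics, HCI):
Calculus=Mon: (Mon,Tue,Mon) (Mon,Wed,Mon) (Mon,Wed,Tue) — 3.
Calculus=Tue: (Mon,Wed,Mon) (Mon,Wed,Tue) — 2.
Summing: 3 + 2 = 5.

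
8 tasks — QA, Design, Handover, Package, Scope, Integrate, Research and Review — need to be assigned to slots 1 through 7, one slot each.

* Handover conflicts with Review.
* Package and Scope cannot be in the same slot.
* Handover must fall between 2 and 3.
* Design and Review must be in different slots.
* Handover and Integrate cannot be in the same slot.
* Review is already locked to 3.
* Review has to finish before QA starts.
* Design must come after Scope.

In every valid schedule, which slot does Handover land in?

Handover's window is 2–3.
Review is fixed at 3, and Handover can't share a slot with Review.
So Handover must be 2.

2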